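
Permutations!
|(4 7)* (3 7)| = |(3 7 4)| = 3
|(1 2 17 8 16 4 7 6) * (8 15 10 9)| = |(1 2 17 15 10 9 8 16 4 7 6)| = 11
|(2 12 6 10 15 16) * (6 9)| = |(2 12 9 6 10 15 16)| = 7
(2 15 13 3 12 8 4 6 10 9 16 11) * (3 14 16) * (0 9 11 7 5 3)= (0 9)(2 15 13 14 16 7 5 3 12 8 4 6 10 11)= [9, 1, 15, 12, 6, 3, 10, 5, 4, 0, 11, 2, 8, 14, 16, 13, 7]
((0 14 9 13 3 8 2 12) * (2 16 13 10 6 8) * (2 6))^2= ((0 14 9 10 2 12)(3 6 8 16 13))^2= (0 9 2)(3 8 13 6 16)(10 12 14)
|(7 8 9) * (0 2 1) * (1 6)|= |(0 2 6 1)(7 8 9)|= 12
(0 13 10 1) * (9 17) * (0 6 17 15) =[13, 6, 2, 3, 4, 5, 17, 7, 8, 15, 1, 11, 12, 10, 14, 0, 16, 9] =(0 13 10 1 6 17 9 15)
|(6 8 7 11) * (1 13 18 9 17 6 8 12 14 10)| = |(1 13 18 9 17 6 12 14 10)(7 11 8)| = 9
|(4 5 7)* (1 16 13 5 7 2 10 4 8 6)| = 10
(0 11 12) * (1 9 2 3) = (0 11 12)(1 9 2 3) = [11, 9, 3, 1, 4, 5, 6, 7, 8, 2, 10, 12, 0]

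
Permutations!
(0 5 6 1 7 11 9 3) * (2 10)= (0 5 6 1 7 11 9 3)(2 10)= [5, 7, 10, 0, 4, 6, 1, 11, 8, 3, 2, 9]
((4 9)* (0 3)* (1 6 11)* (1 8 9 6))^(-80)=((0 3)(4 6 11 8 9))^(-80)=(11)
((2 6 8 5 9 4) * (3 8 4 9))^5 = ((9)(2 6 4)(3 8 5))^5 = (9)(2 4 6)(3 5 8)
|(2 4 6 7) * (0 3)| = 4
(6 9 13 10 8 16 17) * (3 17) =[0, 1, 2, 17, 4, 5, 9, 7, 16, 13, 8, 11, 12, 10, 14, 15, 3, 6] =(3 17 6 9 13 10 8 16)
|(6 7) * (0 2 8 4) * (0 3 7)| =|(0 2 8 4 3 7 6)| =7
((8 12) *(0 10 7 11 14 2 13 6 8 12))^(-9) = (14)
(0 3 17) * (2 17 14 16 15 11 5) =[3, 1, 17, 14, 4, 2, 6, 7, 8, 9, 10, 5, 12, 13, 16, 11, 15, 0] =(0 3 14 16 15 11 5 2 17)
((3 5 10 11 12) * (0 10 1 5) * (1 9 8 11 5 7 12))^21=(0 10 5 9 8 11 1 7 12 3)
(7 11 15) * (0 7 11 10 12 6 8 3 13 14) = (0 7 10 12 6 8 3 13 14)(11 15) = [7, 1, 2, 13, 4, 5, 8, 10, 3, 9, 12, 15, 6, 14, 0, 11]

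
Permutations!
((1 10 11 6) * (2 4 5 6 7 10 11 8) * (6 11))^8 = (2 4 5 11 7 10 8)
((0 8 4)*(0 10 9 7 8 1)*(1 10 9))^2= ((0 10 1)(4 9 7 8))^2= (0 1 10)(4 7)(8 9)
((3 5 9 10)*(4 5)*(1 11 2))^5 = ((1 11 2)(3 4 5 9 10))^5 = (1 2 11)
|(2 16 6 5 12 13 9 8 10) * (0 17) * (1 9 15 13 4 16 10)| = 30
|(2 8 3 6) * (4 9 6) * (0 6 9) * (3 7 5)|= |(9)(0 6 2 8 7 5 3 4)|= 8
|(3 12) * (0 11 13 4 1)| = |(0 11 13 4 1)(3 12)| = 10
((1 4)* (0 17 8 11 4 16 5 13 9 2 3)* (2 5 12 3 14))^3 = ((0 17 8 11 4 1 16 12 3)(2 14)(5 13 9))^3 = (0 11 16)(1 3 8)(2 14)(4 12 17)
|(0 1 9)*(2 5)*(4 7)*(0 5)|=|(0 1 9 5 2)(4 7)|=10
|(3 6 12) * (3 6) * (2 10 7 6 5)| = 6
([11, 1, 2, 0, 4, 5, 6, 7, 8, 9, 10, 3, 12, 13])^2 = [3, 1, 2, 11, 4, 5, 6, 7, 8, 9, 10, 0, 12, 13]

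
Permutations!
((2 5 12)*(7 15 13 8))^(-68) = ((2 5 12)(7 15 13 8))^(-68) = (15)(2 5 12)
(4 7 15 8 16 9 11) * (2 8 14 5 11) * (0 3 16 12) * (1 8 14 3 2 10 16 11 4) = (0 2 14 5 4 7 15 3 11 1 8 12)(9 10 16) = [2, 8, 14, 11, 7, 4, 6, 15, 12, 10, 16, 1, 0, 13, 5, 3, 9]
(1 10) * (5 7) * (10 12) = (1 12 10)(5 7) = [0, 12, 2, 3, 4, 7, 6, 5, 8, 9, 1, 11, 10]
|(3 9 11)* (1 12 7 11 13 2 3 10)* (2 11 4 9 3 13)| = 9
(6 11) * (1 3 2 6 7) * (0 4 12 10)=(0 4 12 10)(1 3 2 6 11 7)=[4, 3, 6, 2, 12, 5, 11, 1, 8, 9, 0, 7, 10]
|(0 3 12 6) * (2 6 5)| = 6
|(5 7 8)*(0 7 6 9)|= 6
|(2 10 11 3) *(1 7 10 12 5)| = |(1 7 10 11 3 2 12 5)| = 8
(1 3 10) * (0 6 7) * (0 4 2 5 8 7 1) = (0 6 1 3 10)(2 5 8 7 4) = [6, 3, 5, 10, 2, 8, 1, 4, 7, 9, 0]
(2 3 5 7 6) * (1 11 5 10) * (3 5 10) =(1 11 10)(2 5 7 6) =[0, 11, 5, 3, 4, 7, 2, 6, 8, 9, 1, 10]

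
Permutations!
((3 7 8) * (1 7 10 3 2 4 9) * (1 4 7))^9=((2 7 8)(3 10)(4 9))^9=(3 10)(4 9)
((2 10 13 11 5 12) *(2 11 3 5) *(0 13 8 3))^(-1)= ((0 13)(2 10 8 3 5 12 11))^(-1)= (0 13)(2 11 12 5 3 8 10)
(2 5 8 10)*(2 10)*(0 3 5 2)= (10)(0 3 5 8)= [3, 1, 2, 5, 4, 8, 6, 7, 0, 9, 10]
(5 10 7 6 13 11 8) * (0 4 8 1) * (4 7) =(0 7 6 13 11 1)(4 8 5 10) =[7, 0, 2, 3, 8, 10, 13, 6, 5, 9, 4, 1, 12, 11]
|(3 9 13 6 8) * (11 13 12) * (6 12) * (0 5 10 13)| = 12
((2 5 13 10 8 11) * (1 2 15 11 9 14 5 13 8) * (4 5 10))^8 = ((1 2 13 4 5 8 9 14 10)(11 15))^8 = (15)(1 10 14 9 8 5 4 13 2)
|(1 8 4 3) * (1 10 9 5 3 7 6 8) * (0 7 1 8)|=|(0 7 6)(1 8 4)(3 10 9 5)|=12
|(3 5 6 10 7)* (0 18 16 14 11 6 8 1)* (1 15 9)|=14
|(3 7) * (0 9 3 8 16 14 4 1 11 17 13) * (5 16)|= |(0 9 3 7 8 5 16 14 4 1 11 17 13)|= 13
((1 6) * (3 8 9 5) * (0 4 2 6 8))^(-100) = ((0 4 2 6 1 8 9 5 3))^(-100) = (0 3 5 9 8 1 6 2 4)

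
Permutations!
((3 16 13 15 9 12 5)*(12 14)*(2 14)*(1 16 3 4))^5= (1 2)(4 9)(5 15)(12 13)(14 16)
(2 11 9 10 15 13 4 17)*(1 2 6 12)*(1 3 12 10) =[0, 2, 11, 12, 17, 5, 10, 7, 8, 1, 15, 9, 3, 4, 14, 13, 16, 6] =(1 2 11 9)(3 12)(4 17 6 10 15 13)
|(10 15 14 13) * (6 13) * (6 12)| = |(6 13 10 15 14 12)| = 6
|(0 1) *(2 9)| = 2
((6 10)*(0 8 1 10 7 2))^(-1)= (0 2 7 6 10 1 8)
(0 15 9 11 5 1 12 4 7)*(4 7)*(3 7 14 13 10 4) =[15, 12, 2, 7, 3, 1, 6, 0, 8, 11, 4, 5, 14, 10, 13, 9] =(0 15 9 11 5 1 12 14 13 10 4 3 7)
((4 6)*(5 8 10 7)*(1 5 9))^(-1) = (1 9 7 10 8 5)(4 6)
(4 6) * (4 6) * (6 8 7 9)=(6 8 7 9)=[0, 1, 2, 3, 4, 5, 8, 9, 7, 6]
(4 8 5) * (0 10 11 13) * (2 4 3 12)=(0 10 11 13)(2 4 8 5 3 12)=[10, 1, 4, 12, 8, 3, 6, 7, 5, 9, 11, 13, 2, 0]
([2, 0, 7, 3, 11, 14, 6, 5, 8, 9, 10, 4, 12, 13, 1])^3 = [5, 7, 14, 3, 11, 0, 6, 1, 8, 9, 10, 4, 12, 13, 2]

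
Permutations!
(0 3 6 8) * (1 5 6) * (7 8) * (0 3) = (1 5 6 7 8 3) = [0, 5, 2, 1, 4, 6, 7, 8, 3]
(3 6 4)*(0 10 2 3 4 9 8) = [10, 1, 3, 6, 4, 5, 9, 7, 0, 8, 2] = (0 10 2 3 6 9 8)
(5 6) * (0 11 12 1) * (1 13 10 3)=(0 11 12 13 10 3 1)(5 6)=[11, 0, 2, 1, 4, 6, 5, 7, 8, 9, 3, 12, 13, 10]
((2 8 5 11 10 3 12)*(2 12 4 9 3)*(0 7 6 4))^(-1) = ((12)(0 7 6 4 9 3)(2 8 5 11 10))^(-1) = (12)(0 3 9 4 6 7)(2 10 11 5 8)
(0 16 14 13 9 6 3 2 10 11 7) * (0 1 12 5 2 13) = (0 16 14)(1 12 5 2 10 11 7)(3 13 9 6) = [16, 12, 10, 13, 4, 2, 3, 1, 8, 6, 11, 7, 5, 9, 0, 15, 14]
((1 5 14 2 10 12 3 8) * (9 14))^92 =((1 5 9 14 2 10 12 3 8))^92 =(1 9 2 12 8 5 14 10 3)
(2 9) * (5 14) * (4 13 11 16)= (2 9)(4 13 11 16)(5 14)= [0, 1, 9, 3, 13, 14, 6, 7, 8, 2, 10, 16, 12, 11, 5, 15, 4]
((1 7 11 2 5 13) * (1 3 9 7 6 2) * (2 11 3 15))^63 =(2 15 13 5)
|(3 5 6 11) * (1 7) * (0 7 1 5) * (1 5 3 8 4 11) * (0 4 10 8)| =30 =|(0 7 3 4 11)(1 5 6)(8 10)|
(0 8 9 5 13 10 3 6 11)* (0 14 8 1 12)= (0 1 12)(3 6 11 14 8 9 5 13 10)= [1, 12, 2, 6, 4, 13, 11, 7, 9, 5, 3, 14, 0, 10, 8]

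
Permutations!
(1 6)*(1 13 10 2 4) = (1 6 13 10 2 4) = [0, 6, 4, 3, 1, 5, 13, 7, 8, 9, 2, 11, 12, 10]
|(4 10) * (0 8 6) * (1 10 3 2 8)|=8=|(0 1 10 4 3 2 8 6)|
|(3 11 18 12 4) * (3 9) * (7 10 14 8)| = 12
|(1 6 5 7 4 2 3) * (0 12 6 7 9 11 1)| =|(0 12 6 5 9 11 1 7 4 2 3)| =11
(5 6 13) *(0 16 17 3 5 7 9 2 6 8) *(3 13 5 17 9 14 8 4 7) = (0 16 9 2 6 5 4 7 14 8)(3 17 13) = [16, 1, 6, 17, 7, 4, 5, 14, 0, 2, 10, 11, 12, 3, 8, 15, 9, 13]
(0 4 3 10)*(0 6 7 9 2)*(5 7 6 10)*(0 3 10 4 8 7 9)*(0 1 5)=(0 8 7 1 5 9 2 3)(4 10)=[8, 5, 3, 0, 10, 9, 6, 1, 7, 2, 4]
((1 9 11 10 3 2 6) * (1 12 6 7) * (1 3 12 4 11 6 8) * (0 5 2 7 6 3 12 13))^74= (0 2 4 10)(1 3 12)(5 6 11 13)(7 8 9)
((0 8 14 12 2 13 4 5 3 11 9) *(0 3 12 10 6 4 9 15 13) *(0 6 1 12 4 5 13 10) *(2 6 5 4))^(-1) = ((0 8 14)(1 12 6 4 13 9 3 11 15 10)(2 5))^(-1) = (0 14 8)(1 10 15 11 3 9 13 4 6 12)(2 5)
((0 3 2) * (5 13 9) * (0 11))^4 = ((0 3 2 11)(5 13 9))^4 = (5 13 9)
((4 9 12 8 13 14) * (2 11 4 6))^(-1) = ((2 11 4 9 12 8 13 14 6))^(-1) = (2 6 14 13 8 12 9 4 11)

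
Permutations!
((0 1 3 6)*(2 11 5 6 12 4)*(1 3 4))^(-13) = (0 2 3 11 12 5 1 6 4)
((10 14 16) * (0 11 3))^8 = ((0 11 3)(10 14 16))^8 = (0 3 11)(10 16 14)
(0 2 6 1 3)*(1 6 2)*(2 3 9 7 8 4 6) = (0 1 9 7 8 4 6 2 3) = [1, 9, 3, 0, 6, 5, 2, 8, 4, 7]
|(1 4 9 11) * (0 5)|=|(0 5)(1 4 9 11)|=4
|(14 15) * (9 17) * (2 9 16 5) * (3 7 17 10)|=8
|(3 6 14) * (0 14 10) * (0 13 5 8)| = |(0 14 3 6 10 13 5 8)| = 8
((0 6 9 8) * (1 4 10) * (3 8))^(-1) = (0 8 3 9 6)(1 10 4)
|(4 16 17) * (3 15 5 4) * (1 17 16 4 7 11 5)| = |(1 17 3 15)(5 7 11)| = 12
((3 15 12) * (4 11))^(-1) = ((3 15 12)(4 11))^(-1) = (3 12 15)(4 11)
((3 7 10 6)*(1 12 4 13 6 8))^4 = (1 6 8 13 10 4 7 12 3)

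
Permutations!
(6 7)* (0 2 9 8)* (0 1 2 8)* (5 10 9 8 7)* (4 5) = (0 7 6 4 5 10 9)(1 2 8) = [7, 2, 8, 3, 5, 10, 4, 6, 1, 0, 9]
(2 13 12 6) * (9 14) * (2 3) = [0, 1, 13, 2, 4, 5, 3, 7, 8, 14, 10, 11, 6, 12, 9] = (2 13 12 6 3)(9 14)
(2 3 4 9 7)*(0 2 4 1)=[2, 0, 3, 1, 9, 5, 6, 4, 8, 7]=(0 2 3 1)(4 9 7)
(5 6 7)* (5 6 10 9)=(5 10 9)(6 7)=[0, 1, 2, 3, 4, 10, 7, 6, 8, 5, 9]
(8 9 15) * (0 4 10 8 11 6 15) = [4, 1, 2, 3, 10, 5, 15, 7, 9, 0, 8, 6, 12, 13, 14, 11] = (0 4 10 8 9)(6 15 11)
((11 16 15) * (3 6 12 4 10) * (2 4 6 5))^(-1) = (2 5 3 10 4)(6 12)(11 15 16)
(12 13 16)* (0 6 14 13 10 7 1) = (0 6 14 13 16 12 10 7 1) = [6, 0, 2, 3, 4, 5, 14, 1, 8, 9, 7, 11, 10, 16, 13, 15, 12]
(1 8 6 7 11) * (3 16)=[0, 8, 2, 16, 4, 5, 7, 11, 6, 9, 10, 1, 12, 13, 14, 15, 3]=(1 8 6 7 11)(3 16)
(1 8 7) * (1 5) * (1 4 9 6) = [0, 8, 2, 3, 9, 4, 1, 5, 7, 6] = (1 8 7 5 4 9 6)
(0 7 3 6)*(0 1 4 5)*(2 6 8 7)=(0 2 6 1 4 5)(3 8 7)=[2, 4, 6, 8, 5, 0, 1, 3, 7]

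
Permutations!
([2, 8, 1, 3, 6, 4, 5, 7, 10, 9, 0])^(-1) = [10, 2, 0, 3, 5, 6, 4, 7, 1, 9, 8]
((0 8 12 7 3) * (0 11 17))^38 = (0 7 17 12 11 8 3)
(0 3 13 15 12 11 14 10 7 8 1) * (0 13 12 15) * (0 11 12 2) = [3, 13, 0, 2, 4, 5, 6, 8, 1, 9, 7, 14, 12, 11, 10, 15] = (15)(0 3 2)(1 13 11 14 10 7 8)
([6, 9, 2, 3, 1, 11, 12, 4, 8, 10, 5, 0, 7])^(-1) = [11, 4, 2, 3, 7, 10, 0, 12, 8, 1, 9, 5, 6]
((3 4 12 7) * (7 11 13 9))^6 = (3 7 9 13 11 12 4)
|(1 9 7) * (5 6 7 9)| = 4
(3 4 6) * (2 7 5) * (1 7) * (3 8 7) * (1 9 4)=[0, 3, 9, 1, 6, 2, 8, 5, 7, 4]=(1 3)(2 9 4 6 8 7 5)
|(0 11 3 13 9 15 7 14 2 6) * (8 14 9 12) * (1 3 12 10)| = 84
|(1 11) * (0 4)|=|(0 4)(1 11)|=2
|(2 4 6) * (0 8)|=6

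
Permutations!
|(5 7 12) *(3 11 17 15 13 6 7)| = 9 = |(3 11 17 15 13 6 7 12 5)|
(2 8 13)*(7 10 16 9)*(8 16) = (2 16 9 7 10 8 13) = [0, 1, 16, 3, 4, 5, 6, 10, 13, 7, 8, 11, 12, 2, 14, 15, 9]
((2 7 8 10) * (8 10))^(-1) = (2 10 7)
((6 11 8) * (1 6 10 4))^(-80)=((1 6 11 8 10 4))^(-80)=(1 10 11)(4 8 6)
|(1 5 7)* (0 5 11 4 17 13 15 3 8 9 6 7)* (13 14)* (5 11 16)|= |(0 11 4 17 14 13 15 3 8 9 6 7 1 16 5)|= 15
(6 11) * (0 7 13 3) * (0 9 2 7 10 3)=(0 10 3 9 2 7 13)(6 11)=[10, 1, 7, 9, 4, 5, 11, 13, 8, 2, 3, 6, 12, 0]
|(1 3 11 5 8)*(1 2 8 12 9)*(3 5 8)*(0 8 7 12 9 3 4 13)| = 60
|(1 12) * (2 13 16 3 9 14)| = |(1 12)(2 13 16 3 9 14)| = 6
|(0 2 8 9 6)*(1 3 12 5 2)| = 9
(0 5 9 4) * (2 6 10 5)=(0 2 6 10 5 9 4)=[2, 1, 6, 3, 0, 9, 10, 7, 8, 4, 5]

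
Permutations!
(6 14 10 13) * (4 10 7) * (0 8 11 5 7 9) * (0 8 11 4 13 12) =(0 11 5 7 13 6 14 9 8 4 10 12) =[11, 1, 2, 3, 10, 7, 14, 13, 4, 8, 12, 5, 0, 6, 9]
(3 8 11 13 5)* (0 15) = [15, 1, 2, 8, 4, 3, 6, 7, 11, 9, 10, 13, 12, 5, 14, 0] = (0 15)(3 8 11 13 5)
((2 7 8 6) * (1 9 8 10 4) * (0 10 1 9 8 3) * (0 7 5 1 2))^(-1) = ((0 10 4 9 3 7 2 5 1 8 6))^(-1) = (0 6 8 1 5 2 7 3 9 4 10)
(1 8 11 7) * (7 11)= (11)(1 8 7)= [0, 8, 2, 3, 4, 5, 6, 1, 7, 9, 10, 11]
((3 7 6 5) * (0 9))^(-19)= (0 9)(3 7 6 5)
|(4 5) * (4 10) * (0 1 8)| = |(0 1 8)(4 5 10)| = 3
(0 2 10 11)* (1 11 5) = (0 2 10 5 1 11) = [2, 11, 10, 3, 4, 1, 6, 7, 8, 9, 5, 0]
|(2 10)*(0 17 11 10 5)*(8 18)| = 6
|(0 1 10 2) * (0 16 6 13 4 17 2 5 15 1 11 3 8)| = |(0 11 3 8)(1 10 5 15)(2 16 6 13 4 17)| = 12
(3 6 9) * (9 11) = (3 6 11 9) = [0, 1, 2, 6, 4, 5, 11, 7, 8, 3, 10, 9]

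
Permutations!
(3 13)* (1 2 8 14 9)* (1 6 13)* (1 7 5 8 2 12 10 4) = (1 12 10 4)(3 7 5 8 14 9 6 13) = [0, 12, 2, 7, 1, 8, 13, 5, 14, 6, 4, 11, 10, 3, 9]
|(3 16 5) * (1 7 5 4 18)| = 7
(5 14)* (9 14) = (5 9 14) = [0, 1, 2, 3, 4, 9, 6, 7, 8, 14, 10, 11, 12, 13, 5]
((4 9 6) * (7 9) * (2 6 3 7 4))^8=((2 6)(3 7 9))^8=(3 9 7)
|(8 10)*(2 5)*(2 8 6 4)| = |(2 5 8 10 6 4)| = 6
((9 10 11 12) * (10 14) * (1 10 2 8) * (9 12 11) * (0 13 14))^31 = ((0 13 14 2 8 1 10 9))^31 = (0 9 10 1 8 2 14 13)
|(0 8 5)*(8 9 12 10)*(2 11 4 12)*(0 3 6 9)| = 10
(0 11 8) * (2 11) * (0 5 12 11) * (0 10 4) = (0 2 10 4)(5 12 11 8) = [2, 1, 10, 3, 0, 12, 6, 7, 5, 9, 4, 8, 11]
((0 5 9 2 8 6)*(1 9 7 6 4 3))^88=(1 4 2)(3 8 9)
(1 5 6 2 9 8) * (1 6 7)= [0, 5, 9, 3, 4, 7, 2, 1, 6, 8]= (1 5 7)(2 9 8 6)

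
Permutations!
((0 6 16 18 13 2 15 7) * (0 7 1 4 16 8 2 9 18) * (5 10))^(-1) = (0 16 4 1 15 2 8 6)(5 10)(9 13 18)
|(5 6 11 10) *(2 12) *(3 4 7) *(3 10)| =14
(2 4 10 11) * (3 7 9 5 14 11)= (2 4 10 3 7 9 5 14 11)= [0, 1, 4, 7, 10, 14, 6, 9, 8, 5, 3, 2, 12, 13, 11]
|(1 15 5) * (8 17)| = |(1 15 5)(8 17)| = 6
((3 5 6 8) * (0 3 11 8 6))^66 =(11)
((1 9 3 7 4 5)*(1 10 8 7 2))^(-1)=((1 9 3 2)(4 5 10 8 7))^(-1)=(1 2 3 9)(4 7 8 10 5)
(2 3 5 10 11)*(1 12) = (1 12)(2 3 5 10 11) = [0, 12, 3, 5, 4, 10, 6, 7, 8, 9, 11, 2, 1]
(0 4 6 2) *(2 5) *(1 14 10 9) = (0 4 6 5 2)(1 14 10 9) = [4, 14, 0, 3, 6, 2, 5, 7, 8, 1, 9, 11, 12, 13, 10]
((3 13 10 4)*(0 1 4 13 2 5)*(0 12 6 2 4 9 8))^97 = ((0 1 9 8)(2 5 12 6)(3 4)(10 13))^97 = (0 1 9 8)(2 5 12 6)(3 4)(10 13)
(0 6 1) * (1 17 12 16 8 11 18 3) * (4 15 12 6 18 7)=(0 18 3 1)(4 15 12 16 8 11 7)(6 17)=[18, 0, 2, 1, 15, 5, 17, 4, 11, 9, 10, 7, 16, 13, 14, 12, 8, 6, 3]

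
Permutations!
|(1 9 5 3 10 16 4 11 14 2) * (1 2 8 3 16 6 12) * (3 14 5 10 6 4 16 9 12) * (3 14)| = |(16)(1 12)(3 6 14 8)(4 11 5 9 10)| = 20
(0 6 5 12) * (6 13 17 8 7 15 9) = (0 13 17 8 7 15 9 6 5 12) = [13, 1, 2, 3, 4, 12, 5, 15, 7, 6, 10, 11, 0, 17, 14, 9, 16, 8]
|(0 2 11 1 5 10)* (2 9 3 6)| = |(0 9 3 6 2 11 1 5 10)| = 9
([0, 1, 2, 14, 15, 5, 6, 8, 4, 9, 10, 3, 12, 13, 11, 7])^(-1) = [0, 1, 2, 11, 8, 5, 6, 15, 7, 9, 10, 14, 12, 13, 3, 4]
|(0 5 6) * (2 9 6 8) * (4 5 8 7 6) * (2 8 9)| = |(0 9 4 5 7 6)| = 6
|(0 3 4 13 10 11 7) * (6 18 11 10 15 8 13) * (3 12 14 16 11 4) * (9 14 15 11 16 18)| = |(0 12 15 8 13 11 7)(4 6 9 14 18)| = 35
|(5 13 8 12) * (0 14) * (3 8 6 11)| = 14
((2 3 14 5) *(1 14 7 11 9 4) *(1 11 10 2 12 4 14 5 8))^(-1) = (1 8 14 9 11 4 12 5)(2 10 7 3)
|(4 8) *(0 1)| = 2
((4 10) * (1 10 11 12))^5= (12)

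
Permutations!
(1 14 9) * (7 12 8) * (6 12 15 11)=(1 14 9)(6 12 8 7 15 11)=[0, 14, 2, 3, 4, 5, 12, 15, 7, 1, 10, 6, 8, 13, 9, 11]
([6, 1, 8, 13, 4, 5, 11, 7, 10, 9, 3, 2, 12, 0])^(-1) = (0 13 3 10 8 2 11 6)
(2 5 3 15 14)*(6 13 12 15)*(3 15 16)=(2 5 15 14)(3 6 13 12 16)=[0, 1, 5, 6, 4, 15, 13, 7, 8, 9, 10, 11, 16, 12, 2, 14, 3]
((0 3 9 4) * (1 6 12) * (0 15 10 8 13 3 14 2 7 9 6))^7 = (0 10)(1 15)(2 13)(3 7)(4 12)(6 9)(8 14)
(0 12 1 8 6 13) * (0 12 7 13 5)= (0 7 13 12 1 8 6 5)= [7, 8, 2, 3, 4, 0, 5, 13, 6, 9, 10, 11, 1, 12]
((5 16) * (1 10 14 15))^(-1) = (1 15 14 10)(5 16)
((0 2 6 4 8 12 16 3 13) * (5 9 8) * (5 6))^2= ((0 2 5 9 8 12 16 3 13)(4 6))^2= (0 5 8 16 13 2 9 12 3)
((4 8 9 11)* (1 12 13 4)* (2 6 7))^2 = ((1 12 13 4 8 9 11)(2 6 7))^2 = (1 13 8 11 12 4 9)(2 7 6)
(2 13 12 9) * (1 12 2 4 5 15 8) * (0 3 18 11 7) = [3, 12, 13, 18, 5, 15, 6, 0, 1, 4, 10, 7, 9, 2, 14, 8, 16, 17, 11] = (0 3 18 11 7)(1 12 9 4 5 15 8)(2 13)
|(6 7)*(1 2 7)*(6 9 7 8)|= 4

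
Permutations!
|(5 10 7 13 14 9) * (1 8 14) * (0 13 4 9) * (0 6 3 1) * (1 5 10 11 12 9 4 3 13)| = 42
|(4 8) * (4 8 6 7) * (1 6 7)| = |(8)(1 6)(4 7)| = 2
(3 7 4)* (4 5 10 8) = (3 7 5 10 8 4) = [0, 1, 2, 7, 3, 10, 6, 5, 4, 9, 8]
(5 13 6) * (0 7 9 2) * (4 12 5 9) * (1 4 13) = (0 7 13 6 9 2)(1 4 12 5) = [7, 4, 0, 3, 12, 1, 9, 13, 8, 2, 10, 11, 5, 6]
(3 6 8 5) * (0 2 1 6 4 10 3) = (0 2 1 6 8 5)(3 4 10) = [2, 6, 1, 4, 10, 0, 8, 7, 5, 9, 3]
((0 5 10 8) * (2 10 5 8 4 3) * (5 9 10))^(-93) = (0 8)(2 10)(3 9)(4 5)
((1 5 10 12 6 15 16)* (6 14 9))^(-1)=((1 5 10 12 14 9 6 15 16))^(-1)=(1 16 15 6 9 14 12 10 5)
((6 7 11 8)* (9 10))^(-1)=((6 7 11 8)(9 10))^(-1)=(6 8 11 7)(9 10)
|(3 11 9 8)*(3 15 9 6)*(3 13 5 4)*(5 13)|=|(3 11 6 5 4)(8 15 9)|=15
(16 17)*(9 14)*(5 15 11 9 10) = (5 15 11 9 14 10)(16 17) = [0, 1, 2, 3, 4, 15, 6, 7, 8, 14, 5, 9, 12, 13, 10, 11, 17, 16]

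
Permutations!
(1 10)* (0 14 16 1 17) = (0 14 16 1 10 17) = [14, 10, 2, 3, 4, 5, 6, 7, 8, 9, 17, 11, 12, 13, 16, 15, 1, 0]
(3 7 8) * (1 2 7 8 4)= (1 2 7 4)(3 8)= [0, 2, 7, 8, 1, 5, 6, 4, 3]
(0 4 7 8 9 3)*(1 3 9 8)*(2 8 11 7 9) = [4, 3, 8, 0, 9, 5, 6, 1, 11, 2, 10, 7] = (0 4 9 2 8 11 7 1 3)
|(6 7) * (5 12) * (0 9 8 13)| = |(0 9 8 13)(5 12)(6 7)| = 4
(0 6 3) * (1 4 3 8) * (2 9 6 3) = (0 3)(1 4 2 9 6 8) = [3, 4, 9, 0, 2, 5, 8, 7, 1, 6]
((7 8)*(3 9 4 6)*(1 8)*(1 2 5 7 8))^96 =(9)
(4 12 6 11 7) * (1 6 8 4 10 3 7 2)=(1 6 11 2)(3 7 10)(4 12 8)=[0, 6, 1, 7, 12, 5, 11, 10, 4, 9, 3, 2, 8]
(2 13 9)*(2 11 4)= (2 13 9 11 4)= [0, 1, 13, 3, 2, 5, 6, 7, 8, 11, 10, 4, 12, 9]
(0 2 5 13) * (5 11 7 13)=(0 2 11 7 13)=[2, 1, 11, 3, 4, 5, 6, 13, 8, 9, 10, 7, 12, 0]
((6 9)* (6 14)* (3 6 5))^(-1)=((3 6 9 14 5))^(-1)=(3 5 14 9 6)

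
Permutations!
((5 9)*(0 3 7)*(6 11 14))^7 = (0 3 7)(5 9)(6 11 14)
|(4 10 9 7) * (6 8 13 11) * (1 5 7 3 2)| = |(1 5 7 4 10 9 3 2)(6 8 13 11)| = 8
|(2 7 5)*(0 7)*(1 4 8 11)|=|(0 7 5 2)(1 4 8 11)|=4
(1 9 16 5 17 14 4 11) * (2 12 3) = (1 9 16 5 17 14 4 11)(2 12 3) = [0, 9, 12, 2, 11, 17, 6, 7, 8, 16, 10, 1, 3, 13, 4, 15, 5, 14]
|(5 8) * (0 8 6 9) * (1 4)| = 10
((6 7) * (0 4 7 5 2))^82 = ((0 4 7 6 5 2))^82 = (0 5 7)(2 6 4)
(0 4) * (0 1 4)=[0, 4, 2, 3, 1]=(1 4)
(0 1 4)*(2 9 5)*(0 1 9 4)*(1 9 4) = [4, 0, 1, 3, 9, 2, 6, 7, 8, 5] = (0 4 9 5 2 1)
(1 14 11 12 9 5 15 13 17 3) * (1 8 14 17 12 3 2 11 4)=(1 17 2 11 3 8 14 4)(5 15 13 12 9)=[0, 17, 11, 8, 1, 15, 6, 7, 14, 5, 10, 3, 9, 12, 4, 13, 16, 2]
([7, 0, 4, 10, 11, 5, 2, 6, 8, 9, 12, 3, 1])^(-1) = (0 1 12 10 3 11 4 2 6 7)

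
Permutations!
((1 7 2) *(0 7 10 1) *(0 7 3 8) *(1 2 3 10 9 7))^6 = ((0 10 2 1 9 7 3 8))^6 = (0 3 9 2)(1 10 8 7)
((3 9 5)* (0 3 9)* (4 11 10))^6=(11)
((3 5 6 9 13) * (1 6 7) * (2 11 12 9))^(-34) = (1 13 2 5 12)(3 11 7 9 6)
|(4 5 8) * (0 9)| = |(0 9)(4 5 8)| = 6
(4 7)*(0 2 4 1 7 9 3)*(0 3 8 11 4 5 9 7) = (0 2 5 9 8 11 4 7 1) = [2, 0, 5, 3, 7, 9, 6, 1, 11, 8, 10, 4]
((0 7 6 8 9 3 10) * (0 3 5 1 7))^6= (10)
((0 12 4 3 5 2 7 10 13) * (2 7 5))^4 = (0 2 13 3 10 4 7 12 5)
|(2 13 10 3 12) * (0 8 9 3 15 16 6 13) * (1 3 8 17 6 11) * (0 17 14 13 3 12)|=|(0 14 13 10 15 16 11 1 12 2 17 6 3)(8 9)|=26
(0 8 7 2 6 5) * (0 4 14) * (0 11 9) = (0 8 7 2 6 5 4 14 11 9) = [8, 1, 6, 3, 14, 4, 5, 2, 7, 0, 10, 9, 12, 13, 11]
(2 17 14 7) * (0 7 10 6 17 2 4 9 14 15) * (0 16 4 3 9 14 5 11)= [7, 1, 2, 9, 14, 11, 17, 3, 8, 5, 6, 0, 12, 13, 10, 16, 4, 15]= (0 7 3 9 5 11)(4 14 10 6 17 15 16)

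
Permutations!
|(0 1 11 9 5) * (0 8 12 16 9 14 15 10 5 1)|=|(1 11 14 15 10 5 8 12 16 9)|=10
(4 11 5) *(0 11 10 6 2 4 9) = (0 11 5 9)(2 4 10 6) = [11, 1, 4, 3, 10, 9, 2, 7, 8, 0, 6, 5]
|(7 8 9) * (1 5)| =|(1 5)(7 8 9)| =6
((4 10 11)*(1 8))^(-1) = (1 8)(4 11 10)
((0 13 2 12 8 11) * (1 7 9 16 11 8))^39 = (0 12 9)(1 16 13)(2 7 11)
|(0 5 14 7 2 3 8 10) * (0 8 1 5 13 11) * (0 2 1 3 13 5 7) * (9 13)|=12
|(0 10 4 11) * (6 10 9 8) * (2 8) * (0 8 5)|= 20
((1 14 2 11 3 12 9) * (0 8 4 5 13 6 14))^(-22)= (0 13 11 1 5 2 9 4 14 12 8 6 3)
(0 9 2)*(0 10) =(0 9 2 10) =[9, 1, 10, 3, 4, 5, 6, 7, 8, 2, 0]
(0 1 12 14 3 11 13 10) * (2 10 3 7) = [1, 12, 10, 11, 4, 5, 6, 2, 8, 9, 0, 13, 14, 3, 7] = (0 1 12 14 7 2 10)(3 11 13)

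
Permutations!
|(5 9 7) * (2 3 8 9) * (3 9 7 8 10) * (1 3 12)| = 20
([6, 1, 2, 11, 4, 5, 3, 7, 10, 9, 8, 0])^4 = [0, 1, 2, 3, 4, 5, 6, 7, 8, 9, 10, 11]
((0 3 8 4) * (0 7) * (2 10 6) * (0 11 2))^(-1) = ((0 3 8 4 7 11 2 10 6))^(-1) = (0 6 10 2 11 7 4 8 3)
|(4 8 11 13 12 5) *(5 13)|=4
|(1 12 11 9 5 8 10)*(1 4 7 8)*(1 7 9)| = 6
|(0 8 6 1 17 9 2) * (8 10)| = |(0 10 8 6 1 17 9 2)| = 8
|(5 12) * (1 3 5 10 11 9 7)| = |(1 3 5 12 10 11 9 7)| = 8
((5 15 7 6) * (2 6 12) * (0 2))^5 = (0 7 5 2 12 15 6)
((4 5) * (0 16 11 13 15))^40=((0 16 11 13 15)(4 5))^40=(16)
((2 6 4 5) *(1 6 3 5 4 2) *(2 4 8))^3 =((1 6 4 8 2 3 5))^3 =(1 8 5 4 3 6 2)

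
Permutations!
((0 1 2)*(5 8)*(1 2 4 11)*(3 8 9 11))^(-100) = ((0 2)(1 4 3 8 5 9 11))^(-100) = (1 9 8 4 11 5 3)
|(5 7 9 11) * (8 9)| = 5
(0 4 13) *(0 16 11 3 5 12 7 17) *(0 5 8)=(0 4 13 16 11 3 8)(5 12 7 17)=[4, 1, 2, 8, 13, 12, 6, 17, 0, 9, 10, 3, 7, 16, 14, 15, 11, 5]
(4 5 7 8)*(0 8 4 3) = (0 8 3)(4 5 7) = [8, 1, 2, 0, 5, 7, 6, 4, 3]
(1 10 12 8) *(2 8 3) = (1 10 12 3 2 8) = [0, 10, 8, 2, 4, 5, 6, 7, 1, 9, 12, 11, 3]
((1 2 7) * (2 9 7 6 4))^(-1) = ((1 9 7)(2 6 4))^(-1) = (1 7 9)(2 4 6)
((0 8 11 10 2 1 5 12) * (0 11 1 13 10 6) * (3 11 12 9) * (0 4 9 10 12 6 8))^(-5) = ((1 5 10 2 13 12 6 4 9 3 11 8))^(-5) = (1 4 10 3 13 8 6 5 9 2 11 12)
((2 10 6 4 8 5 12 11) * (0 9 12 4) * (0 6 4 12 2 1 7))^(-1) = ((0 9 2 10 4 8 5 12 11 1 7))^(-1) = (0 7 1 11 12 5 8 4 10 2 9)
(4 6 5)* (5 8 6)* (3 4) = (3 4 5)(6 8) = [0, 1, 2, 4, 5, 3, 8, 7, 6]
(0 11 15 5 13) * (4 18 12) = (0 11 15 5 13)(4 18 12) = [11, 1, 2, 3, 18, 13, 6, 7, 8, 9, 10, 15, 4, 0, 14, 5, 16, 17, 12]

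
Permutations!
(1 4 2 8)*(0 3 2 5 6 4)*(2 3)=(0 2 8 1)(4 5 6)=[2, 0, 8, 3, 5, 6, 4, 7, 1]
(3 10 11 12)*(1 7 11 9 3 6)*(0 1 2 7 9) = (0 1 9 3 10)(2 7 11 12 6) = [1, 9, 7, 10, 4, 5, 2, 11, 8, 3, 0, 12, 6]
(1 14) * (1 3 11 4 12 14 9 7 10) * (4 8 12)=[0, 9, 2, 11, 4, 5, 6, 10, 12, 7, 1, 8, 14, 13, 3]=(1 9 7 10)(3 11 8 12 14)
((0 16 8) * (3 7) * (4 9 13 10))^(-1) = (0 8 16)(3 7)(4 10 13 9)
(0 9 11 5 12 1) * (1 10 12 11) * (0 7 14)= (0 9 1 7 14)(5 11)(10 12)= [9, 7, 2, 3, 4, 11, 6, 14, 8, 1, 12, 5, 10, 13, 0]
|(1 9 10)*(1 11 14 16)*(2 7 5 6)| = 12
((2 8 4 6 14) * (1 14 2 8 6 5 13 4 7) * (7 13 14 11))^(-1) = ((1 11 7)(2 6)(4 5 14 8 13))^(-1) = (1 7 11)(2 6)(4 13 8 14 5)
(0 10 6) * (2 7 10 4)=(0 4 2 7 10 6)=[4, 1, 7, 3, 2, 5, 0, 10, 8, 9, 6]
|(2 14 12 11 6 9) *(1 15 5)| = |(1 15 5)(2 14 12 11 6 9)| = 6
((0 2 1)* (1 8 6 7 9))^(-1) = ((0 2 8 6 7 9 1))^(-1) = (0 1 9 7 6 8 2)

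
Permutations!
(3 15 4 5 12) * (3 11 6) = (3 15 4 5 12 11 6) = [0, 1, 2, 15, 5, 12, 3, 7, 8, 9, 10, 6, 11, 13, 14, 4]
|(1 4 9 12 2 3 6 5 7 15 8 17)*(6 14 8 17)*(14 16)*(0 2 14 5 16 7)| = |(0 2 3 7 15 17 1 4 9 12 14 8 6 16 5)| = 15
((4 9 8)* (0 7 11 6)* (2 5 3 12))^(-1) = ((0 7 11 6)(2 5 3 12)(4 9 8))^(-1) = (0 6 11 7)(2 12 3 5)(4 8 9)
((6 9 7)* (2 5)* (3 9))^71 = ((2 5)(3 9 7 6))^71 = (2 5)(3 6 7 9)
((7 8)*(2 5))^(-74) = (8)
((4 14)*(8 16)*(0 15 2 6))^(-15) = ((0 15 2 6)(4 14)(8 16))^(-15) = (0 15 2 6)(4 14)(8 16)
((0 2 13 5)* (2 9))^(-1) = ((0 9 2 13 5))^(-1) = (0 5 13 2 9)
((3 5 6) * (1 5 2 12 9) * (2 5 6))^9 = (1 3 2 9 6 5 12)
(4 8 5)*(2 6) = (2 6)(4 8 5) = [0, 1, 6, 3, 8, 4, 2, 7, 5]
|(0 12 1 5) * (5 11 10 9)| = 7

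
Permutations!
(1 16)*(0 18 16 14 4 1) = (0 18 16)(1 14 4) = [18, 14, 2, 3, 1, 5, 6, 7, 8, 9, 10, 11, 12, 13, 4, 15, 0, 17, 16]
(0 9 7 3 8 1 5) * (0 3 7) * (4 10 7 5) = [9, 4, 2, 8, 10, 3, 6, 5, 1, 0, 7] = (0 9)(1 4 10 7 5 3 8)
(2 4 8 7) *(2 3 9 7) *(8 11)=(2 4 11 8)(3 9 7)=[0, 1, 4, 9, 11, 5, 6, 3, 2, 7, 10, 8]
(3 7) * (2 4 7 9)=[0, 1, 4, 9, 7, 5, 6, 3, 8, 2]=(2 4 7 3 9)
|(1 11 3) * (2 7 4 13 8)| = |(1 11 3)(2 7 4 13 8)| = 15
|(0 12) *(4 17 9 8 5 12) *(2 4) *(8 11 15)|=|(0 2 4 17 9 11 15 8 5 12)|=10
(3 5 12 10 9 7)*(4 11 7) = (3 5 12 10 9 4 11 7) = [0, 1, 2, 5, 11, 12, 6, 3, 8, 4, 9, 7, 10]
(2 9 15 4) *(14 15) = (2 9 14 15 4) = [0, 1, 9, 3, 2, 5, 6, 7, 8, 14, 10, 11, 12, 13, 15, 4]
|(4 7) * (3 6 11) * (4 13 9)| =12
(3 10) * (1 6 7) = (1 6 7)(3 10) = [0, 6, 2, 10, 4, 5, 7, 1, 8, 9, 3]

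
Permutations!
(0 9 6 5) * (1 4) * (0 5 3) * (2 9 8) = (0 8 2 9 6 3)(1 4) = [8, 4, 9, 0, 1, 5, 3, 7, 2, 6]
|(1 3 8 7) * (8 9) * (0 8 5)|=|(0 8 7 1 3 9 5)|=7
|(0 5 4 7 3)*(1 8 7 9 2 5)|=20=|(0 1 8 7 3)(2 5 4 9)|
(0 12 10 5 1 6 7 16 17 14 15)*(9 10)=(0 12 9 10 5 1 6 7 16 17 14 15)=[12, 6, 2, 3, 4, 1, 7, 16, 8, 10, 5, 11, 9, 13, 15, 0, 17, 14]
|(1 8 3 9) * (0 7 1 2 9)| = |(0 7 1 8 3)(2 9)| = 10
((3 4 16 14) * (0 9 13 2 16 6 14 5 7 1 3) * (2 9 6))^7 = (16)(0 6 14)(9 13)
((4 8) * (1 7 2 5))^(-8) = ((1 7 2 5)(4 8))^(-8) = (8)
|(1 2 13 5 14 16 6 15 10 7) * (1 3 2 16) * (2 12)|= |(1 16 6 15 10 7 3 12 2 13 5 14)|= 12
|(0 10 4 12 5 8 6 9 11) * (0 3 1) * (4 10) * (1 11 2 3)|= |(0 4 12 5 8 6 9 2 3 11 1)|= 11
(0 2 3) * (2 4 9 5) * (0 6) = (0 4 9 5 2 3 6) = [4, 1, 3, 6, 9, 2, 0, 7, 8, 5]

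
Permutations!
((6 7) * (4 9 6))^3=((4 9 6 7))^3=(4 7 6 9)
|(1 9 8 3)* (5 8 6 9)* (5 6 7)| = |(1 6 9 7 5 8 3)| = 7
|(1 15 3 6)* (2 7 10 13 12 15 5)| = 10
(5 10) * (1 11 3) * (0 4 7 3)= (0 4 7 3 1 11)(5 10)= [4, 11, 2, 1, 7, 10, 6, 3, 8, 9, 5, 0]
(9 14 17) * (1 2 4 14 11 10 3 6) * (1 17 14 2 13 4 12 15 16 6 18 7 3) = (1 13 4 2 12 15 16 6 17 9 11 10)(3 18 7) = [0, 13, 12, 18, 2, 5, 17, 3, 8, 11, 1, 10, 15, 4, 14, 16, 6, 9, 7]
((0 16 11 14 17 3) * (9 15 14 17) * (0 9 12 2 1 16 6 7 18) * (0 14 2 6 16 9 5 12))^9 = (0 18 6 5 17 16 14 7 12 3 11)(1 9 15 2)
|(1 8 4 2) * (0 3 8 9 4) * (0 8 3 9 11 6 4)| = 10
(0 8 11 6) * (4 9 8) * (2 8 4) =[2, 1, 8, 3, 9, 5, 0, 7, 11, 4, 10, 6] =(0 2 8 11 6)(4 9)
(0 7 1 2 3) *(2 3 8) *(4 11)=(0 7 1 3)(2 8)(4 11)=[7, 3, 8, 0, 11, 5, 6, 1, 2, 9, 10, 4]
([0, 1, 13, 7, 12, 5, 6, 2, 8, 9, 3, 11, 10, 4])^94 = (2 12 7 4 3 13 10)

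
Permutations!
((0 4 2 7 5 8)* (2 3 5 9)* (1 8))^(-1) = ((0 4 3 5 1 8)(2 7 9))^(-1) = (0 8 1 5 3 4)(2 9 7)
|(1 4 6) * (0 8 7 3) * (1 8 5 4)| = |(0 5 4 6 8 7 3)| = 7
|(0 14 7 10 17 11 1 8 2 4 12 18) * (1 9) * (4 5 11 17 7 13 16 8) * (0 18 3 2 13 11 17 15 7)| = 42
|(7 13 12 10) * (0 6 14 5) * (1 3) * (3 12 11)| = |(0 6 14 5)(1 12 10 7 13 11 3)| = 28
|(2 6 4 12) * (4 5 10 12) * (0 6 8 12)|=|(0 6 5 10)(2 8 12)|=12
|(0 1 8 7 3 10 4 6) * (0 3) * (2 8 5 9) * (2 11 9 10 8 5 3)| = 10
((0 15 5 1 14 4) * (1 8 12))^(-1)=(0 4 14 1 12 8 5 15)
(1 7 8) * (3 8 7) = [0, 3, 2, 8, 4, 5, 6, 7, 1] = (1 3 8)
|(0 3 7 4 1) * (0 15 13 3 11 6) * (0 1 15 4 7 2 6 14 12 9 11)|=28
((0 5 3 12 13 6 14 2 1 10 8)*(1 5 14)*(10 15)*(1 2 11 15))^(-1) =(0 8 10 15 11 14)(2 6 13 12 3 5)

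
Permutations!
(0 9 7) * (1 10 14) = (0 9 7)(1 10 14) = [9, 10, 2, 3, 4, 5, 6, 0, 8, 7, 14, 11, 12, 13, 1]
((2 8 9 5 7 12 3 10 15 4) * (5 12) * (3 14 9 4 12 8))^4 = (2 12 4 15 8 10 9 3 14)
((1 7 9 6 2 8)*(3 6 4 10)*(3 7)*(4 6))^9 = (10) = ((1 3 4 10 7 9 6 2 8))^9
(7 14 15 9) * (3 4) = (3 4)(7 14 15 9) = [0, 1, 2, 4, 3, 5, 6, 14, 8, 7, 10, 11, 12, 13, 15, 9]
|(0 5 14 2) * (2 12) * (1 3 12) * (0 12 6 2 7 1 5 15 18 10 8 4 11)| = |(0 15 18 10 8 4 11)(1 3 6 2 12 7)(5 14)| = 42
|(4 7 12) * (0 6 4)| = |(0 6 4 7 12)| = 5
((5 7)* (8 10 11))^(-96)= ((5 7)(8 10 11))^(-96)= (11)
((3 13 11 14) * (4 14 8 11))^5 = (3 13 4 14)(8 11)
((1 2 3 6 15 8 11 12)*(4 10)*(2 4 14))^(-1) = (1 12 11 8 15 6 3 2 14 10 4)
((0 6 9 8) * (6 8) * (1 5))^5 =(0 8)(1 5)(6 9)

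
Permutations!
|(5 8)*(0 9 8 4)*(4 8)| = |(0 9 4)(5 8)| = 6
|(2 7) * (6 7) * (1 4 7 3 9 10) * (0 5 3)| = 10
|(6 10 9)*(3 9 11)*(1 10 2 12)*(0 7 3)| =|(0 7 3 9 6 2 12 1 10 11)| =10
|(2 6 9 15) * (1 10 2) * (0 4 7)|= 6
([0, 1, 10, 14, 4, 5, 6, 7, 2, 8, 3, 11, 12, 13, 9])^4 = [0, 1, 9, 2, 4, 5, 6, 7, 14, 3, 8, 11, 12, 13, 10]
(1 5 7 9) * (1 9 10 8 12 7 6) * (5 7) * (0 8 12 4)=(0 8 4)(1 7 10 12 5 6)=[8, 7, 2, 3, 0, 6, 1, 10, 4, 9, 12, 11, 5]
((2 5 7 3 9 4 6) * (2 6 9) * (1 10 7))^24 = (10)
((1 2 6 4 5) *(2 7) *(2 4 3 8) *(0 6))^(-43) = (0 3 2 6 8)(1 7 4 5)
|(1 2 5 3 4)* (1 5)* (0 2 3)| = |(0 2 1 3 4 5)| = 6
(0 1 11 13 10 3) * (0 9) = (0 1 11 13 10 3 9) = [1, 11, 2, 9, 4, 5, 6, 7, 8, 0, 3, 13, 12, 10]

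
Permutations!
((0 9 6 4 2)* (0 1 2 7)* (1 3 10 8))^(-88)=(0 6 7 9 4)(1 3 8 2 10)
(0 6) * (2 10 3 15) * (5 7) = [6, 1, 10, 15, 4, 7, 0, 5, 8, 9, 3, 11, 12, 13, 14, 2] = (0 6)(2 10 3 15)(5 7)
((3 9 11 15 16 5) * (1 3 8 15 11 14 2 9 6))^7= (1 3 6)(2 9 14)(5 16 15 8)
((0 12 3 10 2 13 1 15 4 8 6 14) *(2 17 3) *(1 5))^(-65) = ((0 12 2 13 5 1 15 4 8 6 14)(3 10 17))^(-65) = (0 12 2 13 5 1 15 4 8 6 14)(3 10 17)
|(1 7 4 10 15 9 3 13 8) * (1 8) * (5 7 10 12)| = 12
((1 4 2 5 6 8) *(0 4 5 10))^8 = (10)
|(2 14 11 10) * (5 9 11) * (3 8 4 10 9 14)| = |(2 3 8 4 10)(5 14)(9 11)| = 10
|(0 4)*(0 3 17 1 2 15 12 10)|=9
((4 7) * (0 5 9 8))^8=(9)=((0 5 9 8)(4 7))^8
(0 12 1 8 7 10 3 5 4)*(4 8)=[12, 4, 2, 5, 0, 8, 6, 10, 7, 9, 3, 11, 1]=(0 12 1 4)(3 5 8 7 10)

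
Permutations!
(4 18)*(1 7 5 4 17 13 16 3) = (1 7 5 4 18 17 13 16 3) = [0, 7, 2, 1, 18, 4, 6, 5, 8, 9, 10, 11, 12, 16, 14, 15, 3, 13, 17]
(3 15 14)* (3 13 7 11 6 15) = (6 15 14 13 7 11) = [0, 1, 2, 3, 4, 5, 15, 11, 8, 9, 10, 6, 12, 7, 13, 14]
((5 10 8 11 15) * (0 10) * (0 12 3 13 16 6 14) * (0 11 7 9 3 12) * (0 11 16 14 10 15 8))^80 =((0 15 5 11 8 7 9 3 13 14 16 6 10))^80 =(0 5 8 9 13 16 10 15 11 7 3 14 6)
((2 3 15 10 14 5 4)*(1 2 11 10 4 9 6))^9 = (1 9 14 11 15 2 6 5 10 4 3)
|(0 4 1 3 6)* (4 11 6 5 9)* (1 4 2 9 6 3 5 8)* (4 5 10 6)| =14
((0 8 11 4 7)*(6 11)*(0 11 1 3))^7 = ((0 8 6 1 3)(4 7 11))^7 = (0 6 3 8 1)(4 7 11)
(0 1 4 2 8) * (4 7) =(0 1 7 4 2 8) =[1, 7, 8, 3, 2, 5, 6, 4, 0]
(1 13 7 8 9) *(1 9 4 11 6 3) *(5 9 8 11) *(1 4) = (1 13 7 11 6 3 4 5 9 8) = [0, 13, 2, 4, 5, 9, 3, 11, 1, 8, 10, 6, 12, 7]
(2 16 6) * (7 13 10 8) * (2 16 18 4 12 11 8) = (2 18 4 12 11 8 7 13 10)(6 16) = [0, 1, 18, 3, 12, 5, 16, 13, 7, 9, 2, 8, 11, 10, 14, 15, 6, 17, 4]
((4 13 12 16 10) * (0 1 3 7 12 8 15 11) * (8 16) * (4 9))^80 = ((0 1 3 7 12 8 15 11)(4 13 16 10 9))^80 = (16)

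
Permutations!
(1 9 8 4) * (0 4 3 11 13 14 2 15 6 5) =(0 4 1 9 8 3 11 13 14 2 15 6 5) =[4, 9, 15, 11, 1, 0, 5, 7, 3, 8, 10, 13, 12, 14, 2, 6]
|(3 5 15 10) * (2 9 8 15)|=7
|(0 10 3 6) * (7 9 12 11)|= |(0 10 3 6)(7 9 12 11)|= 4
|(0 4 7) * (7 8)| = 4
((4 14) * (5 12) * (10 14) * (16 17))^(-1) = ((4 10 14)(5 12)(16 17))^(-1) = (4 14 10)(5 12)(16 17)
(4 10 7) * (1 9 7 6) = (1 9 7 4 10 6) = [0, 9, 2, 3, 10, 5, 1, 4, 8, 7, 6]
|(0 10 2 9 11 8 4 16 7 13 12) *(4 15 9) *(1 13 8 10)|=|(0 1 13 12)(2 4 16 7 8 15 9 11 10)|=36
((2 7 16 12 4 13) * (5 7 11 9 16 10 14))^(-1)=((2 11 9 16 12 4 13)(5 7 10 14))^(-1)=(2 13 4 12 16 9 11)(5 14 10 7)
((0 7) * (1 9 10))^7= ((0 7)(1 9 10))^7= (0 7)(1 9 10)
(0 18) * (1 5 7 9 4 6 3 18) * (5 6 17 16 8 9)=[1, 6, 2, 18, 17, 7, 3, 5, 9, 4, 10, 11, 12, 13, 14, 15, 8, 16, 0]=(0 1 6 3 18)(4 17 16 8 9)(5 7)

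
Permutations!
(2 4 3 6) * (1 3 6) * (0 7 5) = (0 7 5)(1 3)(2 4 6) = [7, 3, 4, 1, 6, 0, 2, 5]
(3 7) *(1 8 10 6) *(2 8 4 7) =[0, 4, 8, 2, 7, 5, 1, 3, 10, 9, 6] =(1 4 7 3 2 8 10 6)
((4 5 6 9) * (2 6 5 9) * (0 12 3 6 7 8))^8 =(0 12 3 6 2 7 8)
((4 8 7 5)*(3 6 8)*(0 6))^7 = (8)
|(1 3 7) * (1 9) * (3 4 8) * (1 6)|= |(1 4 8 3 7 9 6)|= 7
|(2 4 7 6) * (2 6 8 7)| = |(2 4)(7 8)| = 2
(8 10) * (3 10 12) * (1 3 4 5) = (1 3 10 8 12 4 5) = [0, 3, 2, 10, 5, 1, 6, 7, 12, 9, 8, 11, 4]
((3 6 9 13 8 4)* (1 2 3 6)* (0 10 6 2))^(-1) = (0 1 3 2 4 8 13 9 6 10)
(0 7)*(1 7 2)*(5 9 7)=(0 2 1 5 9 7)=[2, 5, 1, 3, 4, 9, 6, 0, 8, 7]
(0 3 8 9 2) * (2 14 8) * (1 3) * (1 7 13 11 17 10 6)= (0 7 13 11 17 10 6 1 3 2)(8 9 14)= [7, 3, 0, 2, 4, 5, 1, 13, 9, 14, 6, 17, 12, 11, 8, 15, 16, 10]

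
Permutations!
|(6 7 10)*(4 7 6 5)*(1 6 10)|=6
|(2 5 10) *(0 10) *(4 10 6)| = |(0 6 4 10 2 5)| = 6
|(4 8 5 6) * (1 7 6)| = |(1 7 6 4 8 5)| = 6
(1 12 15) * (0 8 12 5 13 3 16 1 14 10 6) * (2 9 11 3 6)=[8, 5, 9, 16, 4, 13, 0, 7, 12, 11, 2, 3, 15, 6, 10, 14, 1]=(0 8 12 15 14 10 2 9 11 3 16 1 5 13 6)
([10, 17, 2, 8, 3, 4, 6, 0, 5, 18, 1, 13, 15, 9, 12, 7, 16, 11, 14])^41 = [13, 18, 2, 8, 3, 4, 6, 11, 5, 7, 9, 12, 1, 15, 10, 17, 16, 14, 0]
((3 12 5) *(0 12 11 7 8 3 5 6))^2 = (0 6 12)(3 7)(8 11)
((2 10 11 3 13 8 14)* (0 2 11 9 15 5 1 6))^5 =(0 5 10 6 15 2 1 9)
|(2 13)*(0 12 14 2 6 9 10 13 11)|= |(0 12 14 2 11)(6 9 10 13)|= 20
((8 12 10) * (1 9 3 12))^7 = (1 9 3 12 10 8)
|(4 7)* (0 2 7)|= 4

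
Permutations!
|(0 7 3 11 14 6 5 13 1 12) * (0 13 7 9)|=|(0 9)(1 12 13)(3 11 14 6 5 7)|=6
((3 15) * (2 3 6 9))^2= ((2 3 15 6 9))^2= (2 15 9 3 6)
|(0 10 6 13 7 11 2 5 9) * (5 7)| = |(0 10 6 13 5 9)(2 7 11)| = 6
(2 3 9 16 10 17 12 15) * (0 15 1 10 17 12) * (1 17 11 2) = (0 15 1 10 12 17)(2 3 9 16 11) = [15, 10, 3, 9, 4, 5, 6, 7, 8, 16, 12, 2, 17, 13, 14, 1, 11, 0]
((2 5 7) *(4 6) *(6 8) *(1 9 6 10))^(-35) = (1 9 6 4 8 10)(2 5 7)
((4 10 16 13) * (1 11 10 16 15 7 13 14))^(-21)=((1 11 10 15 7 13 4 16 14))^(-21)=(1 4 15)(7 11 16)(10 14 13)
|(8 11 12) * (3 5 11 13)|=|(3 5 11 12 8 13)|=6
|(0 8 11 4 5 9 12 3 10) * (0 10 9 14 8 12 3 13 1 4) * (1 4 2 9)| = 8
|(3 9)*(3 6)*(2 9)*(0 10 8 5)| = 4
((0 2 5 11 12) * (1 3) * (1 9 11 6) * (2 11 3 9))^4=(0 11 12)(1 5 3)(2 9 6)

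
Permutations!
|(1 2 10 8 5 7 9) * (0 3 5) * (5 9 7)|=7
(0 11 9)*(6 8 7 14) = (0 11 9)(6 8 7 14) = [11, 1, 2, 3, 4, 5, 8, 14, 7, 0, 10, 9, 12, 13, 6]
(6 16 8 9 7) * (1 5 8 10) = (1 5 8 9 7 6 16 10) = [0, 5, 2, 3, 4, 8, 16, 6, 9, 7, 1, 11, 12, 13, 14, 15, 10]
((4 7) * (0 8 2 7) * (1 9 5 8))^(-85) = (0 5 7 1 8 4 9 2)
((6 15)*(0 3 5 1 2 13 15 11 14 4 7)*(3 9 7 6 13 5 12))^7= (0 9 7)(1 2 5)(3 12)(4 14 11 6)(13 15)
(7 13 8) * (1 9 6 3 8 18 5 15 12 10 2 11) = (1 9 6 3 8 7 13 18 5 15 12 10 2 11) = [0, 9, 11, 8, 4, 15, 3, 13, 7, 6, 2, 1, 10, 18, 14, 12, 16, 17, 5]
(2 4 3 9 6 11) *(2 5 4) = [0, 1, 2, 9, 3, 4, 11, 7, 8, 6, 10, 5] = (3 9 6 11 5 4)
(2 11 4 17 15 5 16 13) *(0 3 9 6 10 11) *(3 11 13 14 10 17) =[11, 1, 0, 9, 3, 16, 17, 7, 8, 6, 13, 4, 12, 2, 10, 5, 14, 15] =(0 11 4 3 9 6 17 15 5 16 14 10 13 2)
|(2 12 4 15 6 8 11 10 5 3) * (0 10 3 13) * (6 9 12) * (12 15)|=|(0 10 5 13)(2 6 8 11 3)(4 12)(9 15)|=20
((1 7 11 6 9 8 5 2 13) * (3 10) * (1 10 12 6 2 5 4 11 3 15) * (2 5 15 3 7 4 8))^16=(1 4 11 5 15)(2 10 12 9 13 3 6)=((1 4 11 5 15)(2 13 10 3 12 6 9))^16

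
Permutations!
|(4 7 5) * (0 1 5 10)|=6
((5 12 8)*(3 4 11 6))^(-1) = ((3 4 11 6)(5 12 8))^(-1) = (3 6 11 4)(5 8 12)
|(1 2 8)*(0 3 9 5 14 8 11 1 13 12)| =24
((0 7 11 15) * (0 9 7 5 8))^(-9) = (7 9 15 11)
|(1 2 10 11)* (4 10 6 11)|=4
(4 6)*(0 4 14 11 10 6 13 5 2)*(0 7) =[4, 1, 7, 3, 13, 2, 14, 0, 8, 9, 6, 10, 12, 5, 11] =(0 4 13 5 2 7)(6 14 11 10)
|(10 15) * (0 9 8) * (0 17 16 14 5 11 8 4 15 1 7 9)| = 6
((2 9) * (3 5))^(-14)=(9)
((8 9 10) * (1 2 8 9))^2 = (10)(1 8 2)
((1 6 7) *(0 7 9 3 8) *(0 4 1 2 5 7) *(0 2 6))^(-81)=((0 2 5 7 6 9 3 8 4 1))^(-81)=(0 1 4 8 3 9 6 7 5 2)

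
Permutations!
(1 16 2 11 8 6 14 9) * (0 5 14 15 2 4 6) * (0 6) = [5, 16, 11, 3, 0, 14, 15, 7, 6, 1, 10, 8, 12, 13, 9, 2, 4] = (0 5 14 9 1 16 4)(2 11 8 6 15)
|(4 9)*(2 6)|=2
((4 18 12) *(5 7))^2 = ((4 18 12)(5 7))^2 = (4 12 18)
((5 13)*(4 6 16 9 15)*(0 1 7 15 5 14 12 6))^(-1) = (0 4 15 7 1)(5 9 16 6 12 14 13)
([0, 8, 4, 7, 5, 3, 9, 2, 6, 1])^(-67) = (1 8 6 9)(2 3 4 7 5)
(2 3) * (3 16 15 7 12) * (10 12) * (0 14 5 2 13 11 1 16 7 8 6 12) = (0 14 5 2 7 10)(1 16 15 8 6 12 3 13 11) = [14, 16, 7, 13, 4, 2, 12, 10, 6, 9, 0, 1, 3, 11, 5, 8, 15]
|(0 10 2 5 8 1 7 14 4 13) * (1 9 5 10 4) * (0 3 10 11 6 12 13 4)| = 21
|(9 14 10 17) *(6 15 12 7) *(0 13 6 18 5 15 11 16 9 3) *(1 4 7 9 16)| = |(0 13 6 11 1 4 7 18 5 15 12 9 14 10 17 3)| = 16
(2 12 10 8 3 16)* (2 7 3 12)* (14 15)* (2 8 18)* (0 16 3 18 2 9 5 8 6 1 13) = [16, 13, 6, 3, 4, 8, 1, 18, 12, 5, 2, 11, 10, 0, 15, 14, 7, 17, 9] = (0 16 7 18 9 5 8 12 10 2 6 1 13)(14 15)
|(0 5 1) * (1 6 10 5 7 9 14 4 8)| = |(0 7 9 14 4 8 1)(5 6 10)| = 21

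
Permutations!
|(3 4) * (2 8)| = 2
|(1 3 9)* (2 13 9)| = |(1 3 2 13 9)| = 5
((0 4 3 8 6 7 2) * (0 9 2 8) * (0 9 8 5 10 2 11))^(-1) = ((0 4 3 9 11)(2 8 6 7 5 10))^(-1) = (0 11 9 3 4)(2 10 5 7 6 8)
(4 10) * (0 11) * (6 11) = (0 6 11)(4 10) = [6, 1, 2, 3, 10, 5, 11, 7, 8, 9, 4, 0]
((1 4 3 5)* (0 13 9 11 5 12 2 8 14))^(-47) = (0 13 9 11 5 1 4 3 12 2 8 14)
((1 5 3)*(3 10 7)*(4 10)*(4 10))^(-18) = ((1 5 10 7 3))^(-18) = (1 10 3 5 7)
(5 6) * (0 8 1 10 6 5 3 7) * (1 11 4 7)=[8, 10, 2, 1, 7, 5, 3, 0, 11, 9, 6, 4]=(0 8 11 4 7)(1 10 6 3)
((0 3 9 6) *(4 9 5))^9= ((0 3 5 4 9 6))^9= (0 4)(3 9)(5 6)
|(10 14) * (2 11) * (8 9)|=2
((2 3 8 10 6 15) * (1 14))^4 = ((1 14)(2 3 8 10 6 15))^4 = (2 6 8)(3 15 10)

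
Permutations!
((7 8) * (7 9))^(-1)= (7 9 8)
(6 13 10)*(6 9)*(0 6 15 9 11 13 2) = (0 6 2)(9 15)(10 11 13) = [6, 1, 0, 3, 4, 5, 2, 7, 8, 15, 11, 13, 12, 10, 14, 9]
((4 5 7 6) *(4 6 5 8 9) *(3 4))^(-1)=(3 9 8 4)(5 7)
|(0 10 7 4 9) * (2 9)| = |(0 10 7 4 2 9)| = 6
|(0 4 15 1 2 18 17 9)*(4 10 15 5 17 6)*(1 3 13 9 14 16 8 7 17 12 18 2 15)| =35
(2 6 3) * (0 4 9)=[4, 1, 6, 2, 9, 5, 3, 7, 8, 0]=(0 4 9)(2 6 3)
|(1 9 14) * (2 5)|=6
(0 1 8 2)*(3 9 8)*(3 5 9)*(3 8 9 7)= (9)(0 1 5 7 3 8 2)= [1, 5, 0, 8, 4, 7, 6, 3, 2, 9]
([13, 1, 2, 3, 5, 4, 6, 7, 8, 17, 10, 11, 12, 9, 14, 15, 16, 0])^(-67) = [13, 1, 2, 3, 5, 4, 6, 7, 8, 17, 10, 11, 12, 9, 14, 15, 16, 0]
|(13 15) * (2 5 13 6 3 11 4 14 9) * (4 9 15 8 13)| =18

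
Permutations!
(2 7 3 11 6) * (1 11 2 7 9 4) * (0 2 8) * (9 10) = (0 2 10 9 4 1 11 6 7 3 8) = [2, 11, 10, 8, 1, 5, 7, 3, 0, 4, 9, 6]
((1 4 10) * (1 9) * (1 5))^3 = (1 9 4 5 10)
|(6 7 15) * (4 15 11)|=5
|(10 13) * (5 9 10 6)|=5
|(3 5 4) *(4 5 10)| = |(3 10 4)| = 3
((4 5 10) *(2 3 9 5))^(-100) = ((2 3 9 5 10 4))^(-100) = (2 9 10)(3 5 4)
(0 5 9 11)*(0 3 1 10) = [5, 10, 2, 1, 4, 9, 6, 7, 8, 11, 0, 3] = (0 5 9 11 3 1 10)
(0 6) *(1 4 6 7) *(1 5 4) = [7, 1, 2, 3, 6, 4, 0, 5] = (0 7 5 4 6)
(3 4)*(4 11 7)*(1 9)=(1 9)(3 11 7 4)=[0, 9, 2, 11, 3, 5, 6, 4, 8, 1, 10, 7]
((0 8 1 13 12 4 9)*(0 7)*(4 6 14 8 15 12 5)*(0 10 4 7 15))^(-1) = ((1 13 5 7 10 4 9 15 12 6 14 8))^(-1) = (1 8 14 6 12 15 9 4 10 7 5 13)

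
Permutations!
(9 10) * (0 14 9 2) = [14, 1, 0, 3, 4, 5, 6, 7, 8, 10, 2, 11, 12, 13, 9] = (0 14 9 10 2)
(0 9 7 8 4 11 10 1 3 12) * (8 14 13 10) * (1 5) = [9, 3, 2, 12, 11, 1, 6, 14, 4, 7, 5, 8, 0, 10, 13] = (0 9 7 14 13 10 5 1 3 12)(4 11 8)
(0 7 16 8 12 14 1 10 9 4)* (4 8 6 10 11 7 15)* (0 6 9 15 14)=(0 14 1 11 7 16 9 8 12)(4 6 10 15)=[14, 11, 2, 3, 6, 5, 10, 16, 12, 8, 15, 7, 0, 13, 1, 4, 9]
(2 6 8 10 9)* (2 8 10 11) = [0, 1, 6, 3, 4, 5, 10, 7, 11, 8, 9, 2] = (2 6 10 9 8 11)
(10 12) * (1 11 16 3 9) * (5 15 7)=(1 11 16 3 9)(5 15 7)(10 12)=[0, 11, 2, 9, 4, 15, 6, 5, 8, 1, 12, 16, 10, 13, 14, 7, 3]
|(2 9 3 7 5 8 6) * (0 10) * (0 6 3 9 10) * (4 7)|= 15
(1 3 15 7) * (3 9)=(1 9 3 15 7)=[0, 9, 2, 15, 4, 5, 6, 1, 8, 3, 10, 11, 12, 13, 14, 7]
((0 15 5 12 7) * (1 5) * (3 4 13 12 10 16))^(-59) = ((0 15 1 5 10 16 3 4 13 12 7))^(-59) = (0 4 5 7 3 1 12 16 15 13 10)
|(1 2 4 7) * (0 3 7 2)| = 4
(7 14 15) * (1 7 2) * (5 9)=(1 7 14 15 2)(5 9)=[0, 7, 1, 3, 4, 9, 6, 14, 8, 5, 10, 11, 12, 13, 15, 2]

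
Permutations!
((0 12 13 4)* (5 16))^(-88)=(16)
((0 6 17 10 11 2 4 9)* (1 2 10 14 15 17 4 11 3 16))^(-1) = (0 9 4 6)(1 16 3 10 11 2)(14 17 15) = ((0 6 4 9)(1 2 11 10 3 16)(14 15 17))^(-1)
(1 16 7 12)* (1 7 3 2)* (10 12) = [0, 16, 1, 2, 4, 5, 6, 10, 8, 9, 12, 11, 7, 13, 14, 15, 3] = (1 16 3 2)(7 10 12)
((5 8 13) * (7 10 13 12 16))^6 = (5 13 10 7 16 12 8) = ((5 8 12 16 7 10 13))^6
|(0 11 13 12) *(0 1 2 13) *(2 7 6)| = |(0 11)(1 7 6 2 13 12)| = 6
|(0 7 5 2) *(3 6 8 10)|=4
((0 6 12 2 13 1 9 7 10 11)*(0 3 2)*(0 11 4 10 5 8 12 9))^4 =(0 5 3)(1 7 11)(2 6 8)(9 12 13)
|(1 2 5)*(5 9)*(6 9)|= |(1 2 6 9 5)|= 5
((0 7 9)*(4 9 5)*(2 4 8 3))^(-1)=((0 7 5 8 3 2 4 9))^(-1)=(0 9 4 2 3 8 5 7)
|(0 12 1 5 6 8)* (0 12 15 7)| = |(0 15 7)(1 5 6 8 12)| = 15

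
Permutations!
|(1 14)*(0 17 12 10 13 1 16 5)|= 9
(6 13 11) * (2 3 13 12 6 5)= (2 3 13 11 5)(6 12)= [0, 1, 3, 13, 4, 2, 12, 7, 8, 9, 10, 5, 6, 11]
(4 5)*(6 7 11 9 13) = (4 5)(6 7 11 9 13) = [0, 1, 2, 3, 5, 4, 7, 11, 8, 13, 10, 9, 12, 6]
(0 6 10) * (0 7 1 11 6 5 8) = [5, 11, 2, 3, 4, 8, 10, 1, 0, 9, 7, 6] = (0 5 8)(1 11 6 10 7)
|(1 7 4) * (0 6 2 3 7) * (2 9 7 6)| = |(0 2 3 6 9 7 4 1)| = 8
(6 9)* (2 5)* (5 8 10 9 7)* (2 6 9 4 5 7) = (2 8 10 4 5 6) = [0, 1, 8, 3, 5, 6, 2, 7, 10, 9, 4]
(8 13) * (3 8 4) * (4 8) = (3 4)(8 13) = [0, 1, 2, 4, 3, 5, 6, 7, 13, 9, 10, 11, 12, 8]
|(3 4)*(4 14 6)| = 4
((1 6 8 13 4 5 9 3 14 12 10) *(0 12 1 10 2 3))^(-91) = (0 1 5 3 13 12 6 9 14 4 2 8)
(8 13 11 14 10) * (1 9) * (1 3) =[0, 9, 2, 1, 4, 5, 6, 7, 13, 3, 8, 14, 12, 11, 10] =(1 9 3)(8 13 11 14 10)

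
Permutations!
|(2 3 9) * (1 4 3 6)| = |(1 4 3 9 2 6)| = 6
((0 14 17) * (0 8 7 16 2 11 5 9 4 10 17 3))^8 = (0 3 14)(2 7 17 4 5)(8 10 9 11 16) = ((0 14 3)(2 11 5 9 4 10 17 8 7 16))^8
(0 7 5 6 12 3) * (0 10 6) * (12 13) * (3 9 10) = (0 7 5)(6 13 12 9 10) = [7, 1, 2, 3, 4, 0, 13, 5, 8, 10, 6, 11, 9, 12]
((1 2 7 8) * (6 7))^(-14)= ((1 2 6 7 8))^(-14)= (1 2 6 7 8)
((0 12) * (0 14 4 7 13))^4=(0 7 14)(4 12 13)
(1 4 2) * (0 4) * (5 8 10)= [4, 0, 1, 3, 2, 8, 6, 7, 10, 9, 5]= (0 4 2 1)(5 8 10)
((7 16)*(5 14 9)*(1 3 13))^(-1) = ((1 3 13)(5 14 9)(7 16))^(-1) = (1 13 3)(5 9 14)(7 16)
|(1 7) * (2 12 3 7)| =|(1 2 12 3 7)| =5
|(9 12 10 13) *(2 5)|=4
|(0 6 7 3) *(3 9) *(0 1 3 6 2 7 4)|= 6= |(0 2 7 9 6 4)(1 3)|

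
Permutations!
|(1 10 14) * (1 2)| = |(1 10 14 2)| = 4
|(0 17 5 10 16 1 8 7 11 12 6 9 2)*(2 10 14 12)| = |(0 17 5 14 12 6 9 10 16 1 8 7 11 2)| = 14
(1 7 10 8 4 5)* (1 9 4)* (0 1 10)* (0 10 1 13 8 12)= (0 13 8 1 7 10 12)(4 5 9)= [13, 7, 2, 3, 5, 9, 6, 10, 1, 4, 12, 11, 0, 8]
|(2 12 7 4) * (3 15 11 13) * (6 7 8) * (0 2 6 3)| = |(0 2 12 8 3 15 11 13)(4 6 7)| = 24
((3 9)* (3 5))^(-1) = (3 5 9)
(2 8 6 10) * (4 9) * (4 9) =(2 8 6 10) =[0, 1, 8, 3, 4, 5, 10, 7, 6, 9, 2]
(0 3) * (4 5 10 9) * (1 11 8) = (0 3)(1 11 8)(4 5 10 9) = [3, 11, 2, 0, 5, 10, 6, 7, 1, 4, 9, 8]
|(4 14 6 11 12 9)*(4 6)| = |(4 14)(6 11 12 9)| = 4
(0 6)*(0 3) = (0 6 3) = [6, 1, 2, 0, 4, 5, 3]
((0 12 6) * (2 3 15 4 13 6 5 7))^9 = (0 6 13 4 15 3 2 7 5 12)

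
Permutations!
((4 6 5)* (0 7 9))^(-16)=((0 7 9)(4 6 5))^(-16)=(0 9 7)(4 5 6)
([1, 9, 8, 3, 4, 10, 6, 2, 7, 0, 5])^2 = (10)(0 9 1)(2 7 8)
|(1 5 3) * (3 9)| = 4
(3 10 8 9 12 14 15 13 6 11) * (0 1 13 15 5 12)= (15)(0 1 13 6 11 3 10 8 9)(5 12 14)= [1, 13, 2, 10, 4, 12, 11, 7, 9, 0, 8, 3, 14, 6, 5, 15]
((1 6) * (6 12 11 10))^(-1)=((1 12 11 10 6))^(-1)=(1 6 10 11 12)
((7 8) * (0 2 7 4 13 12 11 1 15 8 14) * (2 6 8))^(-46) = ((0 6 8 4 13 12 11 1 15 2 7 14))^(-46) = (0 8 13 11 15 7)(1 2 14 6 4 12)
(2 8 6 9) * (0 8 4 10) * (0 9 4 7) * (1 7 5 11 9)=(0 8 6 4 10 1 7)(2 5 11 9)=[8, 7, 5, 3, 10, 11, 4, 0, 6, 2, 1, 9]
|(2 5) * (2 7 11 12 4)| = 6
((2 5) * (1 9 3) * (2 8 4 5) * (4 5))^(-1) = ((1 9 3)(5 8))^(-1) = (1 3 9)(5 8)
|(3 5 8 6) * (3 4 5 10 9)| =|(3 10 9)(4 5 8 6)| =12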